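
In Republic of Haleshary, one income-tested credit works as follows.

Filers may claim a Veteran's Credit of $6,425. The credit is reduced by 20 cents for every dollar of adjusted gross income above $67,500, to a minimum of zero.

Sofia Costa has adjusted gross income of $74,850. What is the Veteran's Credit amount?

Veteran's Credit: 20% of the $7,350 excess over $67,500 is $1,470; credit = $6,425 − $1,470 = $4,955.

$4,955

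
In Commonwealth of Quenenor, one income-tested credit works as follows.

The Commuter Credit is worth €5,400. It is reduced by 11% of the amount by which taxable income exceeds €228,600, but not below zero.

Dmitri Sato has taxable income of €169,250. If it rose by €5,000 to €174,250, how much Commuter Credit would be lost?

At €169,250 — €169,250 is at or below the €228,600 threshold, so the full €5,400 applies.
At €174,250 — €174,250 is at or below the €228,600 threshold, so the full €5,400 applies.
Lost: €5,400 − €5,400 = €0.

€0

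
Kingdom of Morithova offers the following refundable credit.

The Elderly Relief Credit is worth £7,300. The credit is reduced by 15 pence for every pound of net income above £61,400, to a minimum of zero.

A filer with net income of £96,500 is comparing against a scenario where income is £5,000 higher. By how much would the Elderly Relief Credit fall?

£750

At £96,500 — 15% of the £35,100 excess over £61,400 is £5,265; credit = £7,300 − £5,265 = £2,035.
At £101,500 — 15% of the £40,100 excess over £61,400 is £6,015; credit = £7,300 − £6,015 = £1,285.
Lost: £2,035 − £1,285 = £750.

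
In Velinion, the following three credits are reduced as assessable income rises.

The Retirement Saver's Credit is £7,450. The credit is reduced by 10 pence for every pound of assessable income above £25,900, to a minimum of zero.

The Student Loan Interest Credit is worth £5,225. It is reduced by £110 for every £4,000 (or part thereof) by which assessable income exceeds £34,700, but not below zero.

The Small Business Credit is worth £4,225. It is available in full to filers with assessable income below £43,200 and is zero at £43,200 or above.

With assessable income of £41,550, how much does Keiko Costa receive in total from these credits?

Retirement Saver's Credit: 10% of the £15,650 excess over £25,900 is £1,565; credit = £7,450 − £1,565 = £5,885.
Student Loan Interest Credit: income exceeds £34,700 by £6,850, which is 2 full-or-partial £4,000 increments; reduction = 2 × £110 = £220, leaving £5,005.
Small Business Credit: £41,550 is below the £43,200 cutoff, so the full £4,225 applies.
Total: £5,885 + £5,005 + £4,225 = £15,115.

£15,115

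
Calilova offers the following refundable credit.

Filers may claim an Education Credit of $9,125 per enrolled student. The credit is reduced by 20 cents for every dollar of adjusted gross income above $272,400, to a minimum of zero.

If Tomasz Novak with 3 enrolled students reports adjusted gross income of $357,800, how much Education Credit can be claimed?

Education Credit: base = 3 × $9,125 = $27,375. 20% of the $85,400 excess over $272,400 is $17,080; credit = $27,375 − $17,080 = $10,295.

$10,295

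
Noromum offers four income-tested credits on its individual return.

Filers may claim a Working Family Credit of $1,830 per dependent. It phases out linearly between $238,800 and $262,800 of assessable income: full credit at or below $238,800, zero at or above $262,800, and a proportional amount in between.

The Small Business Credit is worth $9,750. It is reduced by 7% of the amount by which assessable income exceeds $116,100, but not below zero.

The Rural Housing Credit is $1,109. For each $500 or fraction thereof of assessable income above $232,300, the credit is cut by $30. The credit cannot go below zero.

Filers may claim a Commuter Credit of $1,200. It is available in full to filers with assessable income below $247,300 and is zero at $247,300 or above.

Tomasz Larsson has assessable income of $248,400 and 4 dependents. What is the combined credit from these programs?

Working Family Credit: base = 4 × $1,830 = $7,320. $248,400 is $9,600 into a $24,000 phase-out range, leaving 14,400/24,000 of the credit: $7,320 × 14,400/24,000 = $4,392.
Small Business Credit: 7% of the $132,300 excess over $116,100 is $9,261; credit = $9,750 − $9,261 = $489.
Rural Housing Credit: income exceeds $232,300 by $16,100, which is 33 full-or-partial $500 increments; reduction = 33 × $30 = $990, leaving $119.
Commuter Credit: $248,400 meets or exceeds the $247,300 cutoff, so the credit is $0.
Total: $4,392 + $489 + $119 + $0 = $5,000.

$5,000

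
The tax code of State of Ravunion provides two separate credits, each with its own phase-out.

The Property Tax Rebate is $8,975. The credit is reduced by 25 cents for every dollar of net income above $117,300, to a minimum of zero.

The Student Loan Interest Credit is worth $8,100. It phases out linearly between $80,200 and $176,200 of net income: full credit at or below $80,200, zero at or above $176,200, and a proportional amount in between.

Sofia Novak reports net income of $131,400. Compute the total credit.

Property Tax Rebate: 25% of the $14,100 excess over $117,300 is $3,525; credit = $8,975 − $3,525 = $5,450.
Student Loan Interest Credit: $131,400 is $51,200 into a $96,000 phase-out range, leaving 44,800/96,000 of the credit: $8,100 × 44,800/96,000 = $3,780.
Total: $5,450 + $3,780 = $9,230.

$9,230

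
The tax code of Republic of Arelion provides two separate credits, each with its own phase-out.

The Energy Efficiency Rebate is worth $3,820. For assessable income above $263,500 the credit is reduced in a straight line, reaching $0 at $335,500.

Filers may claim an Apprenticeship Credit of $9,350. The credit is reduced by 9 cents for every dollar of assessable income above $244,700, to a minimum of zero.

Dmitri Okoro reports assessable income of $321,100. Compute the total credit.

$3,238

Energy Efficiency Rebate: $321,100 is $57,600 into a $72,000 phase-out range, leaving 14,400/72,000 of the credit: $3,820 × 14,400/72,000 = $764.
Apprenticeship Credit: 9% of the $76,400 excess over $244,700 is $6,876; credit = $9,350 − $6,876 = $2,474.
Total: $764 + $2,474 = $3,238.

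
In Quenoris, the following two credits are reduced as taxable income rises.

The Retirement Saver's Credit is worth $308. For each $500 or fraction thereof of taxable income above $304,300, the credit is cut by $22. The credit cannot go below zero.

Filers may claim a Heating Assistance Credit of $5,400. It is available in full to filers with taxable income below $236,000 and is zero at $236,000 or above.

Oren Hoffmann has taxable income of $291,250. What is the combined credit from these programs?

$308

Retirement Saver's Credit: $291,250 is at or below the $304,300 threshold, so the full $308 applies.
Heating Assistance Credit: $291,250 meets or exceeds the $236,000 cutoff, so the credit is $0.
Total: $308 + $0 = $308.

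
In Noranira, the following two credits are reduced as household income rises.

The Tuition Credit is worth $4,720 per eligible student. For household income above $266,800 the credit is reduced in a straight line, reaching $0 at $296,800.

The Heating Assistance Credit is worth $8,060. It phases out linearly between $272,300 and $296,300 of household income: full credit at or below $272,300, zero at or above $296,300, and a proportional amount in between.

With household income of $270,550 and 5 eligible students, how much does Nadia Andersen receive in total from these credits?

Tuition Credit: base = 5 × $4,720 = $23,600. $270,550 is $3,750 into a $30,000 phase-out range, leaving 26,250/30,000 of the credit: $23,600 × 26,250/30,000 = $20,650.
Heating Assistance Credit: $270,550 is at or below the $272,300 threshold, so the full $8,060 applies.
Total: $20,650 + $8,060 = $28,710.

$28,710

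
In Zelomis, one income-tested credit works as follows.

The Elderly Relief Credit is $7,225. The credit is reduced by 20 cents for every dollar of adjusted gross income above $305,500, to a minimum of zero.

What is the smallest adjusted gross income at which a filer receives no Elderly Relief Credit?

$341,625

The credit falls by 20% of each dollar above $305,500, so it reaches zero when the excess is $7,225 / 20% = $36,125: income = $305,500 + $36,125 = $341,625.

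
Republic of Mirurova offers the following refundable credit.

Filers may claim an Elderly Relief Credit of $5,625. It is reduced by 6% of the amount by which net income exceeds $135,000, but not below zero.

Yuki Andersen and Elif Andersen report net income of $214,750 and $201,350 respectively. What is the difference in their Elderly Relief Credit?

$804

Yuki ($214,750): Elderly Relief Credit: 6% of the $79,750 excess over $135,000 is $4,785; credit = $5,625 − $4,785 = $840.
Elif ($201,350): Elderly Relief Credit: 6% of the $66,350 excess over $135,000 is $3,981; credit = $5,625 − $3,981 = $1,644.
Difference: |$840 − $1,644| = $804.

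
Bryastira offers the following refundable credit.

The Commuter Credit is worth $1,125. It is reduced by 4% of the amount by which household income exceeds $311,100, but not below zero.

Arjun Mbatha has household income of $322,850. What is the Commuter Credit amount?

$655

Commuter Credit: 4% of the $11,750 excess over $311,100 is $470; credit = $1,125 − $470 = $655.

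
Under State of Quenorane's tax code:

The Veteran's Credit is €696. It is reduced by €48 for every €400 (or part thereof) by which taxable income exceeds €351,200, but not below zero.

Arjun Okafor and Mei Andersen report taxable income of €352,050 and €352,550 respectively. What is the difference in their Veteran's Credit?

€48

Arjun (€352,050): Veteran's Credit: income exceeds €351,200 by €850, which is 3 full-or-partial €400 increments; reduction = 3 × €48 = €144, leaving €552.
Mei (€352,550): Veteran's Credit: income exceeds €351,200 by €1,350, which is 4 full-or-partial €400 increments; reduction = 4 × €48 = €192, leaving €504.
Difference: |€552 − €504| = €48.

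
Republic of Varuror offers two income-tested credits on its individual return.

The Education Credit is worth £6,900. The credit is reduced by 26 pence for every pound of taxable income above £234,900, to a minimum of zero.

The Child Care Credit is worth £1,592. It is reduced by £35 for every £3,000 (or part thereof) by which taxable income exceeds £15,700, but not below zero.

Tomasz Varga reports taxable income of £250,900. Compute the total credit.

Education Credit: 26% of the £16,000 excess over £234,900 is £4,160; credit = £6,900 − £4,160 = £2,740.
Child Care Credit: income exceeds £15,700 by £235,200 → 79 increments × £35 = £2,765 ≥ base, so the credit is £0.
Total: £2,740 + £0 = £2,740.

£2,740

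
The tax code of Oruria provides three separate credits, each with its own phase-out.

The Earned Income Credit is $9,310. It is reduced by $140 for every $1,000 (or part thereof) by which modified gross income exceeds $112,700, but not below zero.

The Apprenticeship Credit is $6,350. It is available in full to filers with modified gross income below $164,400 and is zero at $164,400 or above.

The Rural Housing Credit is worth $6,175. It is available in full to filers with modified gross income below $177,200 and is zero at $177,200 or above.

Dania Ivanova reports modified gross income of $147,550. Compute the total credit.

Earned Income Credit: income exceeds $112,700 by $34,850, which is 35 full-or-partial $1,000 increments; reduction = 35 × $140 = $4,900, leaving $4,410.
Apprenticeship Credit: $147,550 is below the $164,400 cutoff, so the full $6,350 applies.
Rural Housing Credit: $147,550 is below the $177,200 cutoff, so the full $6,175 applies.
Total: $4,410 + $6,350 + $6,175 = $16,935.

$16,935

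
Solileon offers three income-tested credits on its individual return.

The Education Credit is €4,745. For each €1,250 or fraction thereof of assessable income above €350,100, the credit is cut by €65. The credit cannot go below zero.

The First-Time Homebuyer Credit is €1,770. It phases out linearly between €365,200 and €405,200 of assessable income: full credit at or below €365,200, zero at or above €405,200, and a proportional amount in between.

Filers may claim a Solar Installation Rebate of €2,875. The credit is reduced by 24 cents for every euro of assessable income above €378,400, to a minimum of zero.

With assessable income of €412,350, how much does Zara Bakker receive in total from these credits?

Education Credit: income exceeds €350,100 by €62,250, which is 50 full-or-partial €1,250 increments; reduction = 50 × €65 = €3,250, leaving €1,495.
First-Time Homebuyer Credit: €412,350 is at or above €405,200, so the credit is €0.
Solar Installation Rebate: 24% of the €33,950 excess over €378,400 is €8,148 ≥ base, so the credit is €0.
Total: €1,495 + €0 + €0 = €1,495.

€1,495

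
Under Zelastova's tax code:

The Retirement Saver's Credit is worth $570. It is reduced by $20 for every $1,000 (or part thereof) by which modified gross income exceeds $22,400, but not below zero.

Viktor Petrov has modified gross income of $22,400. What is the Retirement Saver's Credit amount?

$570

Retirement Saver's Credit: $22,400 is at or below the $22,400 threshold, so the full $570 applies.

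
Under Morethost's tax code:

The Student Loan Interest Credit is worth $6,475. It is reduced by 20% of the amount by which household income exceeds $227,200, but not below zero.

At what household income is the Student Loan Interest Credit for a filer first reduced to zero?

$259,575

The credit falls by 20% of each dollar above $227,200, so it reaches zero when the excess is $6,475 / 20% = $32,375: income = $227,200 + $32,375 = $259,575.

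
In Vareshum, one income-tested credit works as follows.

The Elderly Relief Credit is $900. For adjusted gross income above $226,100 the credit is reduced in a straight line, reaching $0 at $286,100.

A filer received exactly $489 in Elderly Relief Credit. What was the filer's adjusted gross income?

$253,500

$489 is 489/900 of the full $900, so 411/900 of the $60,000 range has been used: income = $226,100 + $60,000 × 411/900 = $253,500.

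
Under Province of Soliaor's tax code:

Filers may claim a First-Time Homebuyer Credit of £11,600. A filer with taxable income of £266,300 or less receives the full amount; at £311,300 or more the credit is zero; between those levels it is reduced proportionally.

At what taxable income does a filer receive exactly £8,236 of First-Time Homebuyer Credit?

£279,350

£8,236 is 8,236/11,600 of the full £11,600, so 3,364/11,600 of the £45,000 range has been used: income = £266,300 + £45,000 × 3,364/11,600 = £279,350.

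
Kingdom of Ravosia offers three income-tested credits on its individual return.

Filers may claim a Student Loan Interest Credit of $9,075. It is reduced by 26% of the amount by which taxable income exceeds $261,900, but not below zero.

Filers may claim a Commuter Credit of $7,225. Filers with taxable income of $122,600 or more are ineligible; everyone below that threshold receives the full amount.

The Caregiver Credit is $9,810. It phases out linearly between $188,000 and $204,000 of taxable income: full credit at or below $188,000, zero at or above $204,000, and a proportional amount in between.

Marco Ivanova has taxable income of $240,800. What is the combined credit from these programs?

Student Loan Interest Credit: $240,800 is at or below the $261,900 threshold, so the full $9,075 applies.
Commuter Credit: $240,800 meets or exceeds the $122,600 cutoff, so the credit is $0.
Caregiver Credit: $240,800 is at or above $204,000, so the credit is $0.
Total: $9,075 + $0 + $0 = $9,075.

$9,075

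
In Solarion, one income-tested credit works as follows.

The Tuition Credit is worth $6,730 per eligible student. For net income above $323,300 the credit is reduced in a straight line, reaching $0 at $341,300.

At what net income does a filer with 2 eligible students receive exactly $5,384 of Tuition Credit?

$334,100

Full credit = 2 × $6,730 = $13,460.
$5,384 is 5,384/13,460 of the full $13,460, so 8,076/13,460 of the $18,000 range has been used: income = $323,300 + $18,000 × 8,076/13,460 = $334,100.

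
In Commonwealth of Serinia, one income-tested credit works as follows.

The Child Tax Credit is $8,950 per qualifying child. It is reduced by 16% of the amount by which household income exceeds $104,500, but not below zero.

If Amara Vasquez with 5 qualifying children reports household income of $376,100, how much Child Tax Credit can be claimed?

Child Tax Credit: base = 5 × $8,950 = $44,750. 16% of the $271,600 excess over $104,500 is $43,456; credit = $44,750 − $43,456 = $1,294.

$1,294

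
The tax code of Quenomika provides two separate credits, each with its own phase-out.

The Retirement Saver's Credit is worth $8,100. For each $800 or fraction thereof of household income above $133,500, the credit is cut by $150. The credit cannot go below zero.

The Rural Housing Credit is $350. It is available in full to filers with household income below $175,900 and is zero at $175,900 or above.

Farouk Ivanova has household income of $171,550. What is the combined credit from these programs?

Retirement Saver's Credit: income exceeds $133,500 by $38,050, which is 48 full-or-partial $800 increments; reduction = 48 × $150 = $7,200, leaving $900.
Rural Housing Credit: $171,550 is below the $175,900 cutoff, so the full $350 applies.
Total: $900 + $350 = $1,250.

$1,250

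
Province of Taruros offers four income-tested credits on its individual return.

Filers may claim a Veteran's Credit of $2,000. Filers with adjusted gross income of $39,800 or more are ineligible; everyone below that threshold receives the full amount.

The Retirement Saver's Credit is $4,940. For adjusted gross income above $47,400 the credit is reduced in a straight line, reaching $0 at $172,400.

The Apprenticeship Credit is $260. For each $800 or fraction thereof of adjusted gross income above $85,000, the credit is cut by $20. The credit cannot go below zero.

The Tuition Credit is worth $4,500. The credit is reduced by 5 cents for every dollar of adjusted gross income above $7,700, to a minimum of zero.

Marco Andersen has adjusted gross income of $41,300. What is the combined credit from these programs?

$8,020

Veteran's Credit: $41,300 meets or exceeds the $39,800 cutoff, so the credit is $0.
Retirement Saver's Credit: $41,300 is at or below the $47,400 threshold, so the full $4,940 applies.
Apprenticeship Credit: $41,300 is at or below the $85,000 threshold, so the full $260 applies.
Tuition Credit: 5% of the $33,600 excess over $7,700 is $1,680; credit = $4,500 − $1,680 = $2,820.
Total: $0 + $4,940 + $260 + $2,820 = $8,020.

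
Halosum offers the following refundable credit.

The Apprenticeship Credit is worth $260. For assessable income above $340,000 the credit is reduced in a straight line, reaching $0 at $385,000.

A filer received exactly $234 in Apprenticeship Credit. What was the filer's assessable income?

$234 is 234/260 of the full $260, so 26/260 of the $45,000 range has been used: income = $340,000 + $45,000 × 26/260 = $344,500.

$344,500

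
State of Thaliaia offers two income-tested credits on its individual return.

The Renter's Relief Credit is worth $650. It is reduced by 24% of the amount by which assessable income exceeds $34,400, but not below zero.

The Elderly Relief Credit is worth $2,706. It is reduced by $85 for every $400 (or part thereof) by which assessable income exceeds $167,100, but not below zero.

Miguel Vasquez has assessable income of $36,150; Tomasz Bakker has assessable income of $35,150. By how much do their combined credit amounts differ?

$240

Miguel ($36,150): Renter's Relief Credit: 24% of the $1,750 excess over $34,400 is $420; credit = $650 − $420 = $230. Elderly Relief Credit: $36,150 is at or below the $167,100 threshold, so the full $2,706 applies. total $230 + $2,706 = $2,936
Tomasz ($35,150): Renter's Relief Credit: 24% of the $750 excess over $34,400 is $180; credit = $650 − $180 = $470. Elderly Relief Credit: $35,150 is at or below the $167,100 threshold, so the full $2,706 applies. total $470 + $2,706 = $3,176
Difference: |$2,936 − $3,176| = $240.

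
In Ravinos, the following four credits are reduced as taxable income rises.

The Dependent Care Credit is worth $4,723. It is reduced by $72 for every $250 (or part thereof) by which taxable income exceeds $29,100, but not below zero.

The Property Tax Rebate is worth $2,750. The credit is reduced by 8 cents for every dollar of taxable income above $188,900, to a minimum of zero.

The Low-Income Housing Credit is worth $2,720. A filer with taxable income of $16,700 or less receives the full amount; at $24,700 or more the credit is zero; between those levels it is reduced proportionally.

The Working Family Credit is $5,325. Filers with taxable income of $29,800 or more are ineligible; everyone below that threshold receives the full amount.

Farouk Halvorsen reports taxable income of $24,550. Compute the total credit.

$12,849

Dependent Care Credit: $24,550 is at or below the $29,100 threshold, so the full $4,723 applies.
Property Tax Rebate: $24,550 is at or below the $188,900 threshold, so the full $2,750 applies.
Low-Income Housing Credit: $24,550 is $7,850 into a $8,000 phase-out range, leaving 150/8,000 of the credit: $2,720 × 150/8,000 = $51.
Working Family Credit: $24,550 is below the $29,800 cutoff, so the full $5,325 applies.
Total: $4,723 + $2,750 + $51 + $5,325 = $12,849.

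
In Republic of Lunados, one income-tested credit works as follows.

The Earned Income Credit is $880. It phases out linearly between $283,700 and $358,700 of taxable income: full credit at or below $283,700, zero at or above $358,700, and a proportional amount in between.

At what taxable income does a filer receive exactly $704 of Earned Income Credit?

$298,700

$704 is 704/880 of the full $880, so 176/880 of the $75,000 range has been used: income = $283,700 + $75,000 × 176/880 = $298,700.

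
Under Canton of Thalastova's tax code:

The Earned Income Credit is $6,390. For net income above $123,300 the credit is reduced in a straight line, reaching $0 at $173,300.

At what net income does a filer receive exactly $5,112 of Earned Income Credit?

$5,112 is 5,112/6,390 of the full $6,390, so 1,278/6,390 of the $50,000 range has been used: income = $123,300 + $50,000 × 1,278/6,390 = $133,300.

$133,300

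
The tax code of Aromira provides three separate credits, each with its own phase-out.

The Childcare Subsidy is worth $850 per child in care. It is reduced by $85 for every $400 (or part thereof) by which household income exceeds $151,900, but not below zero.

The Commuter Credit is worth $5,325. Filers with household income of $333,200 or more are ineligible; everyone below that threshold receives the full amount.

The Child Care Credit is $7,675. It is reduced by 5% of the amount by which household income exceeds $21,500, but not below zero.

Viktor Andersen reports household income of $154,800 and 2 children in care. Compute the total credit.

$7,355

Childcare Subsidy: base = 2 × $850 = $1,700. income exceeds $151,900 by $2,900, which is 8 full-or-partial $400 increments; reduction = 8 × $85 = $680, leaving $1,020.
Commuter Credit: $154,800 is below the $333,200 cutoff, so the full $5,325 applies.
Child Care Credit: 5% of the $133,300 excess over $21,500 is $6,665; credit = $7,675 − $6,665 = $1,010.
Total: $1,020 + $5,325 + $1,010 = $7,355.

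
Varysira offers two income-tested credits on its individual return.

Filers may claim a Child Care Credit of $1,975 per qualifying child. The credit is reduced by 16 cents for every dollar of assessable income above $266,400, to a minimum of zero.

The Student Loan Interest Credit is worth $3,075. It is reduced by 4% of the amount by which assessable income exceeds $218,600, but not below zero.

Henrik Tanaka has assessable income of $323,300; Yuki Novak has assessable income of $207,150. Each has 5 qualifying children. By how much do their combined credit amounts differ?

Henrik ($323,300): Child Care Credit: base = 5 × $1,975 = $9,875. 16% of the $56,900 excess over $266,400 is $9,104; credit = $9,875 − $9,104 = $771. Student Loan Interest Credit: 4% of the $104,700 excess over $218,600 is $4,188 ≥ base, so the credit is $0. total $771 + $0 = $771
Yuki ($207,150): Child Care Credit: base = 5 × $1,975 = $9,875. $207,150 is at or below the $266,400 threshold, so the full $9,875 applies. Student Loan Interest Credit: $207,150 is at or below the $218,600 threshold, so the full $3,075 applies. total $9,875 + $3,075 = $12,950
Difference: |$771 − $12,950| = $12,179.

$12,179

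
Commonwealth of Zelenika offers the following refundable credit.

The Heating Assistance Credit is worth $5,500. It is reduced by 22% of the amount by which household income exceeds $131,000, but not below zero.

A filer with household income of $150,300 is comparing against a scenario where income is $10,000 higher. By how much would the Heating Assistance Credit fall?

$1,254

At $150,300 — 22% of the $19,300 excess over $131,000 is $4,246; credit = $5,500 − $4,246 = $1,254.
At $160,300 — 22% of the $29,300 excess over $131,000 is $6,446 ≥ base, so the credit is $0.
Lost: $1,254 − $0 = $1,254.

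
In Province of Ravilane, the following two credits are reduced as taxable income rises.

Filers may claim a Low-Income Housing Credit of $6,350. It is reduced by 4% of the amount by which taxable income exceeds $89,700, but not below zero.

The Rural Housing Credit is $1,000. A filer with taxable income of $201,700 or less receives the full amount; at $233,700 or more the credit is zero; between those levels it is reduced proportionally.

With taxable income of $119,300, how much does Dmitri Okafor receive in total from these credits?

Low-Income Housing Credit: 4% of the $29,600 excess over $89,700 is $1,184; credit = $6,350 − $1,184 = $5,166.
Rural Housing Credit: $119,300 is at or below the $201,700 threshold, so the full $1,000 applies.
Total: $5,166 + $1,000 = $6,166.

$6,166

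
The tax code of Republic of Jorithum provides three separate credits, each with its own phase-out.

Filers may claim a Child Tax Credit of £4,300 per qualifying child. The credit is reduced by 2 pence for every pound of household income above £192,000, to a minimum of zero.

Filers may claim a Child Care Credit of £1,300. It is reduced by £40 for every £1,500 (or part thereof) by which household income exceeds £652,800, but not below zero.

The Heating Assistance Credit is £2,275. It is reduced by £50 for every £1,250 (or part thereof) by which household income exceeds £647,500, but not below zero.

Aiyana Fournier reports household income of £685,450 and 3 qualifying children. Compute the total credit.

Child Tax Credit: base = 3 × £4,300 = £12,900. 2% of the £493,450 excess over £192,000 is £9,869; credit = £12,900 − £9,869 = £3,031.
Child Care Credit: income exceeds £652,800 by £32,650, which is 22 full-or-partial £1,500 increments; reduction = 22 × £40 = £880, leaving £420.
Heating Assistance Credit: income exceeds £647,500 by £37,950, which is 31 full-or-partial £1,250 increments; reduction = 31 × £50 = £1,550, leaving £725.
Total: £3,031 + £420 + £725 = £4,176.

£4,176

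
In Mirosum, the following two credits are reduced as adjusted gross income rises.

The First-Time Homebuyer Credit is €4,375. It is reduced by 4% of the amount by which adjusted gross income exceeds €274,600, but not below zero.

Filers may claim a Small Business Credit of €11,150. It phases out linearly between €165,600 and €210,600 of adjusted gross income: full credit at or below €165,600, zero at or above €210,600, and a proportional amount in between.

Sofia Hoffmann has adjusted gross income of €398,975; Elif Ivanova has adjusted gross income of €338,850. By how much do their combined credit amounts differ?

Sofia (€398,975): First-Time Homebuyer Credit: 4% of the €124,375 excess over €274,600 is €4,975 ≥ base, so the credit is €0. Small Business Credit: €398,975 is at or above €210,600, so the credit is €0. total €0 + €0 = €0
Elif (€338,850): First-Time Homebuyer Credit: 4% of the €64,250 excess over €274,600 is €2,570; credit = €4,375 − €2,570 = €1,805. Small Business Credit: €338,850 is at or above €210,600, so the credit is €0. total €1,805 + €0 = €1,805
Difference: |€0 − €1,805| = €1,805.

€1,805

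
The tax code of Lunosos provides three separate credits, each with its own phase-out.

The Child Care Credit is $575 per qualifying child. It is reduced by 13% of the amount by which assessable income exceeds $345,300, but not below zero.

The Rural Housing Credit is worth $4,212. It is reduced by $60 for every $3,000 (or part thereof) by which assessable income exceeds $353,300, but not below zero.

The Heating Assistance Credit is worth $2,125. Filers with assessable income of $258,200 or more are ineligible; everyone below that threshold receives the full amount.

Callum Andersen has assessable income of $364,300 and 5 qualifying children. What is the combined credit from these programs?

Child Care Credit: base = 5 × $575 = $2,875. 13% of the $19,000 excess over $345,300 is $2,470; credit = $2,875 − $2,470 = $405.
Rural Housing Credit: income exceeds $353,300 by $11,000, which is 4 full-or-partial $3,000 increments; reduction = 4 × $60 = $240, leaving $3,972.
Heating Assistance Credit: $364,300 meets or exceeds the $258,200 cutoff, so the credit is $0.
Total: $405 + $3,972 + $0 = $4,377.

$4,377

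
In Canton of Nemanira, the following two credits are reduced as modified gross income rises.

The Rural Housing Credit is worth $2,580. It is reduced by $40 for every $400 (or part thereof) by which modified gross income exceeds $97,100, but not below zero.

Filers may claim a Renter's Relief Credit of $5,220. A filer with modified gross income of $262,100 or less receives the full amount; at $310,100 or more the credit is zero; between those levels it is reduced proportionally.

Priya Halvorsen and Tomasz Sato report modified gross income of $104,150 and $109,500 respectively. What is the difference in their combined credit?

$520

Priya ($104,150): Rural Housing Credit: income exceeds $97,100 by $7,050, which is 18 full-or-partial $400 increments; reduction = 18 × $40 = $720, leaving $1,860. Renter's Relief Credit: $104,150 is at or below the $262,100 threshold, so the full $5,220 applies. total $1,860 + $5,220 = $7,080
Tomasz ($109,500): Rural Housing Credit: income exceeds $97,100 by $12,400, which is 31 full-or-partial $400 increments; reduction = 31 × $40 = $1,240, leaving $1,340. Renter's Relief Credit: $109,500 is at or below the $262,100 threshold, so the full $5,220 applies. total $1,340 + $5,220 = $6,560
Difference: |$7,080 − $6,560| = $520.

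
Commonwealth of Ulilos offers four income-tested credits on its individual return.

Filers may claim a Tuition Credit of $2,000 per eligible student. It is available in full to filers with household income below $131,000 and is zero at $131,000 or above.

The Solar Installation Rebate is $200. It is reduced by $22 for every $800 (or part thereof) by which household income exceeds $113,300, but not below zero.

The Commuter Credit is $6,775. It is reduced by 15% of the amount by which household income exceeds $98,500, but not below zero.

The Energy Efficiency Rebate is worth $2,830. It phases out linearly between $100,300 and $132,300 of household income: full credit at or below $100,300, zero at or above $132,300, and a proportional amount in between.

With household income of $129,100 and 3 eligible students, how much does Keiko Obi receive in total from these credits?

Tuition Credit: base = 3 × $2,000 = $6,000. $129,100 is below the $131,000 cutoff, so the full $6,000 applies.
Solar Installation Rebate: income exceeds $113,300 by $15,800 → 20 increments × $22 = $440 ≥ base, so the credit is $0.
Commuter Credit: 15% of the $30,600 excess over $98,500 is $4,590; credit = $6,775 − $4,590 = $2,185.
Energy Efficiency Rebate: $129,100 is $28,800 into a $32,000 phase-out range, leaving 3,200/32,000 of the credit: $2,830 × 3,200/32,000 = $283.
Total: $6,000 + $0 + $2,185 + $283 = $8,468.

$8,468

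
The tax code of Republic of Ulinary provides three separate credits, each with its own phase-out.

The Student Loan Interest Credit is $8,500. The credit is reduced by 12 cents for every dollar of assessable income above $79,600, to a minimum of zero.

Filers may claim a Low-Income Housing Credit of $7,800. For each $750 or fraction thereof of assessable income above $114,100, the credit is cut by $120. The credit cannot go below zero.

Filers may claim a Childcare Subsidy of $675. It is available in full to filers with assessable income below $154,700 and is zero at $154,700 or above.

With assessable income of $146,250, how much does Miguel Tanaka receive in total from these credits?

Student Loan Interest Credit: 12% of the $66,650 excess over $79,600 is $7,998; credit = $8,500 − $7,998 = $502.
Low-Income Housing Credit: income exceeds $114,100 by $32,150, which is 43 full-or-partial $750 increments; reduction = 43 × $120 = $5,160, leaving $2,640.
Childcare Subsidy: $146,250 is below the $154,700 cutoff, so the full $675 applies.
Total: $502 + $2,640 + $675 = $3,817.

$3,817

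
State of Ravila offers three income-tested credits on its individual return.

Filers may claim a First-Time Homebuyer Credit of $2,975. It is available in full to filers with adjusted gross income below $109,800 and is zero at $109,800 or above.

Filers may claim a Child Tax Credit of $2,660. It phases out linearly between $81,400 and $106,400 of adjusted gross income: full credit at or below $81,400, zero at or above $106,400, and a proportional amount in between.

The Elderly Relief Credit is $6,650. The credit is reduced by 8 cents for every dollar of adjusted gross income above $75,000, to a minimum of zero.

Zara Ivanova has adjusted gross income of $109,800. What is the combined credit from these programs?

First-Time Homebuyer Credit: $109,800 meets or exceeds the $109,800 cutoff, so the credit is $0.
Child Tax Credit: $109,800 is at or above $106,400, so the credit is $0.
Elderly Relief Credit: 8% of the $34,800 excess over $75,000 is $2,784; credit = $6,650 − $2,784 = $3,866.
Total: $0 + $0 + $3,866 = $3,866.

$3,866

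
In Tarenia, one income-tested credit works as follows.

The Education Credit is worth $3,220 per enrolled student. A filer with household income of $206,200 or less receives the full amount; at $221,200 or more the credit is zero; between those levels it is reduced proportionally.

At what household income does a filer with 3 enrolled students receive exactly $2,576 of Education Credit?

$217,200

Full credit = 3 × $3,220 = $9,660.
$2,576 is 2,576/9,660 of the full $9,660, so 7,084/9,660 of the $15,000 range has been used: income = $206,200 + $15,000 × 7,084/9,660 = $217,200.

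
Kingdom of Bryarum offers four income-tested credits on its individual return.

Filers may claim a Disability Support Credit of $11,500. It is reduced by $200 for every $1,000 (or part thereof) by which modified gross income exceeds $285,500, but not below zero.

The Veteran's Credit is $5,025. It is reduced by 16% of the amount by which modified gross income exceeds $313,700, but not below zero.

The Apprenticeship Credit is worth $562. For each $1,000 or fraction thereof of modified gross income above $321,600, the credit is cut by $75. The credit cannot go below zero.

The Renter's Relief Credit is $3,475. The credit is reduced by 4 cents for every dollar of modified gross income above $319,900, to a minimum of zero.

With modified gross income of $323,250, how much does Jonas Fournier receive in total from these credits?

Disability Support Credit: income exceeds $285,500 by $37,750, which is 38 full-or-partial $1,000 increments; reduction = 38 × $200 = $7,600, leaving $3,900.
Veteran's Credit: 16% of the $9,550 excess over $313,700 is $1,528; credit = $5,025 − $1,528 = $3,497.
Apprenticeship Credit: income exceeds $321,600 by $1,650, which is 2 full-or-partial $1,000 increments; reduction = 2 × $75 = $150, leaving $412.
Renter's Relief Credit: 4% of the $3,350 excess over $319,900 is $134; credit = $3,475 − $134 = $3,341.
Total: $3,900 + $3,497 + $412 + $3,341 = $11,150.

$11,150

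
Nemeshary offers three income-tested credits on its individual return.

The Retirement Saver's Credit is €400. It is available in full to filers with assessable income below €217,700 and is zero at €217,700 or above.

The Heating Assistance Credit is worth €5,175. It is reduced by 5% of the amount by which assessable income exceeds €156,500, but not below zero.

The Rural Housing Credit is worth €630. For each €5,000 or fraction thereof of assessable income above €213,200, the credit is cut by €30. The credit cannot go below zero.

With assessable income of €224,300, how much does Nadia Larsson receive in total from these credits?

€2,325

Retirement Saver's Credit: €224,300 meets or exceeds the €217,700 cutoff, so the credit is €0.
Heating Assistance Credit: 5% of the €67,800 excess over €156,500 is €3,390; credit = €5,175 − €3,390 = €1,785.
Rural Housing Credit: income exceeds €213,200 by €11,100, which is 3 full-or-partial €5,000 increments; reduction = 3 × €30 = €90, leaving €540.
Total: €0 + €1,785 + €540 = €2,325.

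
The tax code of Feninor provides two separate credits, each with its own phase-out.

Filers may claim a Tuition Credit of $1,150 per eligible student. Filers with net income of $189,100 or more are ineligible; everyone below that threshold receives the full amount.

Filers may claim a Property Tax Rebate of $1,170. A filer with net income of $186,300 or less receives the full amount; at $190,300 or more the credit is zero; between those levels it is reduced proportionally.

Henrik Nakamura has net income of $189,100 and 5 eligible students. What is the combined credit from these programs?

Tuition Credit: base = 5 × $1,150 = $5,750. $189,100 meets or exceeds the $189,100 cutoff, so the credit is $0.
Property Tax Rebate: $189,100 is $2,800 into a $4,000 phase-out range, leaving 1,200/4,000 of the credit: $1,170 × 1,200/4,000 = $351.
Total: $0 + $351 = $351.

$351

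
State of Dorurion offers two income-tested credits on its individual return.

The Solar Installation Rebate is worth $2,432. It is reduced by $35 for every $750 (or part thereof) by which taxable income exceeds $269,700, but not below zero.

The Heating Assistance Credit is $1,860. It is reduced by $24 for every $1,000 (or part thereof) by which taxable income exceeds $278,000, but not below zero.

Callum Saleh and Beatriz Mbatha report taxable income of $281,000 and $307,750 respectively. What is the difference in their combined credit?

Callum ($281,000): Solar Installation Rebate: income exceeds $269,700 by $11,300, which is 16 full-or-partial $750 increments; reduction = 16 × $35 = $560, leaving $1,872. Heating Assistance Credit: income exceeds $278,000 by $3,000, which is 3 full-or-partial $1,000 increments; reduction = 3 × $24 = $72, leaving $1,788. total $1,872 + $1,788 = $3,660
Beatriz ($307,750): Solar Installation Rebate: income exceeds $269,700 by $38,050, which is 51 full-or-partial $750 increments; reduction = 51 × $35 = $1,785, leaving $647. Heating Assistance Credit: income exceeds $278,000 by $29,750, which is 30 full-or-partial $1,000 increments; reduction = 30 × $24 = $720, leaving $1,140. total $647 + $1,140 = $1,787
Difference: |$3,660 − $1,787| = $1,873.

$1,873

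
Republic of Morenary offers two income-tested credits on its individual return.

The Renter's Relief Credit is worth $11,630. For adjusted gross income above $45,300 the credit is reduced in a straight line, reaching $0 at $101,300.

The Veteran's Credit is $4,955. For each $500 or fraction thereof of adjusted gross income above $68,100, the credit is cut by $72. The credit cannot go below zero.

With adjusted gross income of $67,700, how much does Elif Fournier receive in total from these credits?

$11,933

Renter's Relief Credit: $67,700 is $22,400 into a $56,000 phase-out range, leaving 33,600/56,000 of the credit: $11,630 × 33,600/56,000 = $6,978.
Veteran's Credit: $67,700 is at or below the $68,100 threshold, so the full $4,955 applies.
Total: $6,978 + $4,955 = $11,933.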